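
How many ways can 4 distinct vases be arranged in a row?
4! = 24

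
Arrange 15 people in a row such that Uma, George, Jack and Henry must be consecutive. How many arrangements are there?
Treat the 4 as one block: (15-4+1)! × 4! = 479001600 × 24 = 11496038400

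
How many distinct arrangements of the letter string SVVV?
4! / (1! × 3!) = 4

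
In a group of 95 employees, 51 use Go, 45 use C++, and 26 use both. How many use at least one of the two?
|A∪B| = |A| + |B| - |A∩B| = 51 + 45 - 26 = 70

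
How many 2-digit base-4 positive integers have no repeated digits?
First digit: 3 choices (nonzero). Then descending: 3 × 3 = 9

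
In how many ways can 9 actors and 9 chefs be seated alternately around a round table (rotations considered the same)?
Fix one of the actors: (9-1)! ways for the remaining actors, × 9! ways for the chefs = 40320 × 362880 = 14631321600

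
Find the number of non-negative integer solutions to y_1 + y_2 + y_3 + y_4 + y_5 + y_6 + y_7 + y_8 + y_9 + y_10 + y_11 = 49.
C(49+11-1, 11-1) = C(59, 10) = 62828356305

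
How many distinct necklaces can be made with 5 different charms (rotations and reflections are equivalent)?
(5-1)!/2 = 24/2 = 12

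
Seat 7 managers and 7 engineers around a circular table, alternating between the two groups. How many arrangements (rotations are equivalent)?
Fix one of the managers: (7-1)! ways for the remaining managers, × 7! ways for the engineers = 720 × 5040 = 3628800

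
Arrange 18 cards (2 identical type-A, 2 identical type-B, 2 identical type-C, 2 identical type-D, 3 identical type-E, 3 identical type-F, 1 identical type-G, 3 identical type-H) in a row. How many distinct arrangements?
18! / (2! × 2! × 2! × 2! × 3! × 3! × 1! × 3!) = 1852538688000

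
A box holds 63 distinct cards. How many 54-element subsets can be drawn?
C(63,54) = 63!/(54!×9!) = 23667689815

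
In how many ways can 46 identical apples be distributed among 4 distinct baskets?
C(46+4-1, 4-1) = C(49, 3) = 18424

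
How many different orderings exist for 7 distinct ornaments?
7! = 5040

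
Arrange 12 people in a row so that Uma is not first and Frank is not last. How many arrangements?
By inclusion-exclusion: 12! - 2×(12-1)! + (12-2)! = 479001600 - 79833600 + 3628800 = 402796800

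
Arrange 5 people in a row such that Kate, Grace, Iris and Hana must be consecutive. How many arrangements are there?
Treat the 4 as one block: (5-4+1)! × 4! = 2 × 24 = 48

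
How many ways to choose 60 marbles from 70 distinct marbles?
C(70,60) = 70!/(60!×10!) = 396704524216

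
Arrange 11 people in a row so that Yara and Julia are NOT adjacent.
Total - adjacent = 11! - (11-1)!×2 = 39916800 - 7257600 = 32659200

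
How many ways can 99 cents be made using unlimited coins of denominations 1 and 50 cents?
Coefficient of x^99 in 1/(1-x^1) · 1/(1-x^50). Use j coins of 50 for j = 0..⌊99/50⌋ = 1, the rest in 1s: 1 + 1 = 2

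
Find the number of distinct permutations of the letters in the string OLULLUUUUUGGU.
13! / (7! × 3! × 2! × 1!) = 102960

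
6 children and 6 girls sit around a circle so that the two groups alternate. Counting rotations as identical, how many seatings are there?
Fix one of the children: (6-1)! ways for the remaining children, × 6! ways for the girls = 120 × 720 = 86400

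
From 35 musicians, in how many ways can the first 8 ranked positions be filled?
P(35,8) = 35!/(35-8)! = 948964262400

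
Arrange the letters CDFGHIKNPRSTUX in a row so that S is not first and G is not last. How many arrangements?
By inclusion-exclusion: 14! - 2×(14-1)! + (14-2)! = 87178291200 - 12454041600 + 479001600 = 75203251200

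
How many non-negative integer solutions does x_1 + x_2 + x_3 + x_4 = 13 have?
C(13+4-1, 4-1) = C(16, 3) = 560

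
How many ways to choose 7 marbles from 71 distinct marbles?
C(71,7) = 71!/(7!×64!) = 1329890705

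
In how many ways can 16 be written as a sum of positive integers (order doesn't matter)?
Pentagonal recurrence p(n) = p(n-1) + p(n-2) - p(n-5) - p(n-7) + p(n-12) + p(n-15) - ... gives p(0..15) = 1, 1, 2, 3, 5, 7, 11, 15, 22, 30, 42, 56, 77, 101, 135, 176. p(16) = p(15) + p(14) - p(11) - p(9) + p(4) + p(1) = 176 + 135 - 56 - 30 + 5 + 1 = 231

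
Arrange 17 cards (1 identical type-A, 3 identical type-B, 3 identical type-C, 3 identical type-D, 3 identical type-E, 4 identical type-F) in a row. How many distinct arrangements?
17! / (1! × 3! × 3! × 3! × 3! × 4!) = 11435424000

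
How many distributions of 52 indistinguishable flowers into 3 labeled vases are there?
C(52+3-1, 3-1) = C(54, 2) = 1431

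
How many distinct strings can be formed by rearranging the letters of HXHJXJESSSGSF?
13! / (2! × 1! × 1! × 2! × 1! × 4! × 2!) = 32432400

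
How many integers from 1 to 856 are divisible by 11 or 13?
⌊856/11⌋ + ⌊856/13⌋ - ⌊856/143⌋ = 77 + 65 - 5 = 137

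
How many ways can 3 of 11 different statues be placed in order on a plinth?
P(11,3) = 11!/(11-3)! = 990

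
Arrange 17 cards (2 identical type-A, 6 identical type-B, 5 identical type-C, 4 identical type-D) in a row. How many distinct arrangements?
17! / (2! × 6! × 5! × 4!) = 85765680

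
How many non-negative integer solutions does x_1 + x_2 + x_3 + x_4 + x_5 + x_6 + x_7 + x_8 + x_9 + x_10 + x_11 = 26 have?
C(26+11-1, 11-1) = C(36, 10) = 254186856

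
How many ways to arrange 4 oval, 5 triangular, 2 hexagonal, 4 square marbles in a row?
15! / (4! × 5! × 2! × 4!) = 9459450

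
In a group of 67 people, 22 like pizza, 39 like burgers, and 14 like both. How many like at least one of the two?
|A∪B| = |A| + |B| - |A∩B| = 22 + 39 - 14 = 47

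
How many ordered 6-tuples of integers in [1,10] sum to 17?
Coefficient of x^17 in (x + x² + ... + x^10)^6. By inclusion-exclusion on dice exceeding 10: Σ_j (-1)^j C(6,j)·C(17-1-10j, 5) = C(6,0)·C(16,5) - C(6,1)·C(6,5) = 1·4368 - 6·6 = 4332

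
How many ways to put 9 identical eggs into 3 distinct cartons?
C(9+3-1, 3-1) = C(11, 2) = 55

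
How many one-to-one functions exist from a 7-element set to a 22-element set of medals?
P(22,7) = 22!/(22-7)! = 859541760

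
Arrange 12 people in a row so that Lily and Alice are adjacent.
Treat as block: (12-1)! × 2! = 39916800 × 2 = 79833600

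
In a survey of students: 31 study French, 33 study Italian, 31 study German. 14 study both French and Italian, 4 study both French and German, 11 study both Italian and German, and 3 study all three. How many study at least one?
|A∪B∪C| = 31+33+31-14-4-11+3 = 69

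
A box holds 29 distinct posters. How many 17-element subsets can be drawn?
C(29,17) = 29!/(17!×12!) = 51895935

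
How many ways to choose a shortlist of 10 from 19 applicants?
C(19,10) = 19!/(10!×9!) = 92378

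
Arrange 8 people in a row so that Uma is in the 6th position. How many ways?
Fix one position: (8-1)! = 5040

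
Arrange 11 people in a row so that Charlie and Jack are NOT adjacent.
Total - adjacent = 11! - (11-1)!×2 = 39916800 - 7257600 = 32659200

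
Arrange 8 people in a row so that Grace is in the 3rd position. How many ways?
Fix one position: (8-1)! = 5040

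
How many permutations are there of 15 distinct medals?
15! = 1307674368000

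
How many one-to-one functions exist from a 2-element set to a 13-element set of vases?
P(13,2) = 13!/(13-2)! = 156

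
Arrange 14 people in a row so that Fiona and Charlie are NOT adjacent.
Total - adjacent = 14! - (14-1)!×2 = 87178291200 - 12454041600 = 74724249600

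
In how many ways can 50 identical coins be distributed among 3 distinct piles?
C(50+3-1, 3-1) = C(52, 2) = 1326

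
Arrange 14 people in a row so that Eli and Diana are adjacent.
Treat as block: (14-1)! × 2! = 6227020800 × 2 = 12454041600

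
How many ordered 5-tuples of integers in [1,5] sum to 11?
Coefficient of x^11 in (x + x² + ... + x^5)^5. By inclusion-exclusion on dice exceeding 5: Σ_j (-1)^j C(5,j)·C(11-1-5j, 4) = C(5,0)·C(10,4) - C(5,1)·C(5,4) = 1·210 - 5·5 = 185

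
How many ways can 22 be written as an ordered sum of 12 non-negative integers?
C(22+12-1, 12-1) = C(33, 11) = 193536720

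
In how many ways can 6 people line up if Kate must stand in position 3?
Fix one position: (6-1)! = 120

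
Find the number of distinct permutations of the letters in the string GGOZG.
5! / (1! × 3! × 1!) = 20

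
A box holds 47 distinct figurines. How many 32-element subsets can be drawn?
C(47,32) = 47!/(32!×15!) = 751616304549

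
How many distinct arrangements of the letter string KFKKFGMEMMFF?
12! / (4! × 1! × 1! × 3! × 3!) = 554400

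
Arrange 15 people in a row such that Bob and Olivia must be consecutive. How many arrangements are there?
Treat the 2 as one block: (15-2+1)! × 2! = 87178291200 × 2 = 174356582400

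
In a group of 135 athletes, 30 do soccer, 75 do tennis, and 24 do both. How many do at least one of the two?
|A∪B| = |A| + |B| - |A∩B| = 30 + 75 - 24 = 81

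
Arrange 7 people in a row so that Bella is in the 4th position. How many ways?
Fix one position: (7-1)! = 720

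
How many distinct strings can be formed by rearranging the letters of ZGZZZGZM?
8! / (5! × 1! × 2!) = 168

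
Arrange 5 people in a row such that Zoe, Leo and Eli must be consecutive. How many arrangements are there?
Treat the 3 as one block: (5-3+1)! × 3! = 6 × 6 = 36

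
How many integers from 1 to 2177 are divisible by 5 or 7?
⌊2177/5⌋ + ⌊2177/7⌋ - ⌊2177/35⌋ = 435 + 311 - 62 = 684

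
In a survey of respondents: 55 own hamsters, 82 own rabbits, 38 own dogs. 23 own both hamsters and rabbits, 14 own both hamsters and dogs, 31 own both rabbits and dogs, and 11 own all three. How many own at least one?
|A∪B∪C| = 55+82+38-23-14-31+11 = 118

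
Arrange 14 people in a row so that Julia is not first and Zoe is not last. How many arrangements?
By inclusion-exclusion: 14! - 2×(14-1)! + (14-2)! = 87178291200 - 12454041600 + 479001600 = 75203251200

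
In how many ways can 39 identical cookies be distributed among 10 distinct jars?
C(39+10-1, 10-1) = C(48, 9) = 1677106640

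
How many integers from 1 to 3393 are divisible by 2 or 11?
⌊3393/2⌋ + ⌊3393/11⌋ - ⌊3393/22⌋ = 1696 + 308 - 154 = 1850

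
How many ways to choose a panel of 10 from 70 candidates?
C(70,10) = 70!/(10!×60!) = 396704524216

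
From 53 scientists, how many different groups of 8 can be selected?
C(53,8) = 53!/(8!×45!) = 886322710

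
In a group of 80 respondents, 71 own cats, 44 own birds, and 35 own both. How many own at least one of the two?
|A∪B| = |A| + |B| - |A∩B| = 71 + 44 - 35 = 80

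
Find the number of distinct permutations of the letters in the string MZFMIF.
6! / (2! × 2! × 1! × 1!) = 180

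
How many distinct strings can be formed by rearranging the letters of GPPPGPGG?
8! / (4! × 4!) = 70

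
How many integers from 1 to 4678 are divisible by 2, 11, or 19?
⌊4678/2⌋+⌊4678/11⌋+⌊4678/19⌋ - ⌊4678/22⌋-⌊4678/38⌋-⌊4678/209⌋ + ⌊4678/418⌋ = 2339+425+246 - 212-123-22 + 11 = 2664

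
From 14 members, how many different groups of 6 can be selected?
C(14,6) = 14!/(6!×8!) = 3003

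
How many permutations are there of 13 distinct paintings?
13! = 6227020800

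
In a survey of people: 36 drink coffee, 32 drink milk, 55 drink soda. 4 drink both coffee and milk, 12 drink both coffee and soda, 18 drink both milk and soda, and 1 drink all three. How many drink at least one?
|A∪B∪C| = 36+32+55-4-12-18+1 = 90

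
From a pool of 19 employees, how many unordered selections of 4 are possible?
C(19,4) = 19!/(4!×15!) = 3876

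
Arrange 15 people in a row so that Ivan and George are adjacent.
Treat as block: (15-1)! × 2! = 87178291200 × 2 = 174356582400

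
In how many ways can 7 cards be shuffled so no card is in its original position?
!7 = Σ_{j=0}^{7} (-1)^j·7!/j! = 5040 - 5040 + 2520 - 840 + 210 - 42 + 7 - 1 = 1854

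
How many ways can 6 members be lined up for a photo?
6! = 720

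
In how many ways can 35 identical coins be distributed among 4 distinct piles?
C(35+4-1, 4-1) = C(38, 3) = 8436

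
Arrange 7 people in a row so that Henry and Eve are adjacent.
Treat as block: (7-1)! × 2! = 720 × 2 = 1440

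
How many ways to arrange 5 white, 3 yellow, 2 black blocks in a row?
10! / (5! × 3! × 2!) = 2520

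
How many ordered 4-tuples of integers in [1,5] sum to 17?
Coefficient of x^17 in (x + x² + ... + x^5)^4. By inclusion-exclusion on dice exceeding 5: Σ_j (-1)^j C(4,j)·C(17-1-5j, 3) = C(4,0)·C(16,3) - C(4,1)·C(11,3) + C(4,2)·C(6,3) = 1·560 - 4·165 + 6·20 = 20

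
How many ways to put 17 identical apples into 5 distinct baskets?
C(17+5-1, 5-1) = C(21, 4) = 5985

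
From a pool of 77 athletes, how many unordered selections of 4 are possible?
C(77,4) = 77!/(4!×73!) = 1353275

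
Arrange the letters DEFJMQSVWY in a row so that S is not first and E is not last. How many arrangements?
By inclusion-exclusion: 10! - 2×(10-1)! + (10-2)! = 3628800 - 725760 + 40320 = 2943360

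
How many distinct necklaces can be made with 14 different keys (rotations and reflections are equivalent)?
(14-1)!/2 = 6227020800/2 = 3113510400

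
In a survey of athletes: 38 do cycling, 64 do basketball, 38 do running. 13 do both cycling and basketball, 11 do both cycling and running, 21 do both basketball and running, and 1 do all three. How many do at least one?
|A∪B∪C| = 38+64+38-13-11-21+1 = 96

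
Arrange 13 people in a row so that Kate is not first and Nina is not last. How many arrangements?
By inclusion-exclusion: 13! - 2×(13-1)! + (13-2)! = 6227020800 - 958003200 + 39916800 = 5308934400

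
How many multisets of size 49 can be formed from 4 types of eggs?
C(49+4-1, 4-1) = C(52, 3) = 22100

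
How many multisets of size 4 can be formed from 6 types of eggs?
C(4+6-1, 6-1) = C(9, 5) = 126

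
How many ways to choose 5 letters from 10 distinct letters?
C(10,5) = 10!/(5!×5!) = 252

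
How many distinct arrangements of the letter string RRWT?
4! / (1! × 1! × 2!) = 12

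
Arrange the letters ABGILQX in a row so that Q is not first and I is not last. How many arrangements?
By inclusion-exclusion: 7! - 2×(7-1)! + (7-2)! = 5040 - 1440 + 120 = 3720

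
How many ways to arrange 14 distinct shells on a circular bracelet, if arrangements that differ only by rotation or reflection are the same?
(14-1)!/2 = 6227020800/2 = 3113510400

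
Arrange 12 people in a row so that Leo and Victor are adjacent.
Treat as block: (12-1)! × 2! = 39916800 × 2 = 79833600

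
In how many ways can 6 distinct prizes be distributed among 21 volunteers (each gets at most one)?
P(21,6) = 21!/(21-6)! = 39070080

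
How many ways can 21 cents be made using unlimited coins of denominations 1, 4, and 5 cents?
Coefficient of x^21 in 1/(1-x^1) · 1/(1-x^4) · 1/(1-x^5). Case on j = number of 5-cent coins (j = 0..4); remainder r = 21 - 5j is made from {1,4} in ⌊r/4⌋+1 ways. r = 21, 16, 11, 6, 1 → 6 + 5 + 3 + 2 + 1 = 17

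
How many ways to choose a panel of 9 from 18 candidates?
C(18,9) = 18!/(9!×9!) = 48620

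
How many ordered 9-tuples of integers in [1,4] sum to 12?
Coefficient of x^12 in (x + x² + ... + x^4)^9. By inclusion-exclusion on dice exceeding 4: Σ_j (-1)^j C(9,j)·C(12-1-4j, 8) = C(9,0)·C(11,8) = 1·165 = 165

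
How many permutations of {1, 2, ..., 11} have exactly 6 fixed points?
Choose the 6 fixed points C(11,6) = 462, derange the rest: !5 = Σ_{j=0}^{5} (-1)^j·5!/j! = 120 - 120 + 60 - 20 + 5 - 1 = 44. Product = 462 × 44 = 20328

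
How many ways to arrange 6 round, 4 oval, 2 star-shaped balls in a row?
12! / (6! × 4! × 2!) = 13860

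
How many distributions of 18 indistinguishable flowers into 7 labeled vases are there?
C(18+7-1, 7-1) = C(24, 6) = 134596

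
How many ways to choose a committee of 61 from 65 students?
C(65,61) = 65!/(61!×4!) = 677040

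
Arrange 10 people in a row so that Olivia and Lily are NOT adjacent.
Total - adjacent = 10! - (10-1)!×2 = 3628800 - 725760 = 2903040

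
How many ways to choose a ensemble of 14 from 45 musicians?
C(45,14) = 45!/(14!×31!) = 166871334960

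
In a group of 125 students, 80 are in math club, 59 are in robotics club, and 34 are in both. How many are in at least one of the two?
|A∪B| = |A| + |B| - |A∩B| = 80 + 59 - 34 = 105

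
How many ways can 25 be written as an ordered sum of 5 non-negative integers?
C(25+5-1, 5-1) = C(29, 4) = 23751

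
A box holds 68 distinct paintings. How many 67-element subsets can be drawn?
C(68,67) = 68!/(67!×1!) = 68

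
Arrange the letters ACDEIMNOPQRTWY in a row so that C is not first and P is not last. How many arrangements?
By inclusion-exclusion: 14! - 2×(14-1)! + (14-2)! = 87178291200 - 12454041600 + 479001600 = 75203251200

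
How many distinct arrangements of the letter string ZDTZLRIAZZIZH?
13! / (1! × 1! × 2! × 5! × 1! × 1! × 1! × 1!) = 25945920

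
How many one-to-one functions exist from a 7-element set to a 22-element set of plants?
P(22,7) = 22!/(22-7)! = 859541760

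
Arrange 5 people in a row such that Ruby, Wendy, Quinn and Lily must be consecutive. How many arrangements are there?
Treat the 4 as one block: (5-4+1)! × 4! = 2 × 24 = 48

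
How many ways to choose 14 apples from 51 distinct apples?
C(51,14) = 51!/(14!×37!) = 1292706174900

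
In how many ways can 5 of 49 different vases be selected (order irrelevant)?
C(49,5) = 49!/(5!×44!) = 1906884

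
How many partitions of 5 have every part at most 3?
Let r_j(i) = number of partitions of i into parts ≤ j, for i = 0..5. r_1(i) = 1 for all i; r_j(i) = r_{j-1}(i) + r_j(i-j). Rows j = 2..3: ≤2: 1 1 2 2 3 3; ≤3: 1 1 2 3 4 5. r_3(5) = 5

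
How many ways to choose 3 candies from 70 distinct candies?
C(70,3) = 70!/(3!×67!) = 54740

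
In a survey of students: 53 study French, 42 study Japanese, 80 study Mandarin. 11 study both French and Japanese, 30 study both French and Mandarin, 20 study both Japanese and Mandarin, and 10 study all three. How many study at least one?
|A∪B∪C| = 53+42+80-11-30-20+10 = 124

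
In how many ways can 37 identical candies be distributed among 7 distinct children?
C(37+7-1, 7-1) = C(43, 6) = 6096454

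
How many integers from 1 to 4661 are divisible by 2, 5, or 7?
⌊4661/2⌋+⌊4661/5⌋+⌊4661/7⌋ - ⌊4661/10⌋-⌊4661/14⌋-⌊4661/35⌋ + ⌊4661/70⌋ = 2330+932+665 - 466-332-133 + 66 = 3062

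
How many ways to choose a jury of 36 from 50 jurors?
C(50,36) = 50!/(36!×14!) = 937845656300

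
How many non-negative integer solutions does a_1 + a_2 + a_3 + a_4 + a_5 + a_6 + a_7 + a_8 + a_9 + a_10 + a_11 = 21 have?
C(21+11-1, 11-1) = C(31, 10) = 44352165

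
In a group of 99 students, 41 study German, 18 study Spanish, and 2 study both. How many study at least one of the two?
|A∪B| = |A| + |B| - |A∩B| = 41 + 18 - 2 = 57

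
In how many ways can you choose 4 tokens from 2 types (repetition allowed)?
C(4+2-1, 2-1) = C(5, 1) = 5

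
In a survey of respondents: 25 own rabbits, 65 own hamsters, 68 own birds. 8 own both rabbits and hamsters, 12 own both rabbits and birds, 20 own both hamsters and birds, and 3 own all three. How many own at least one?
|A∪B∪C| = 25+65+68-8-12-20+3 = 121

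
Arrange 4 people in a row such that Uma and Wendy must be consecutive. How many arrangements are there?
Treat the 2 as one block: (4-2+1)! × 2! = 6 × 2 = 12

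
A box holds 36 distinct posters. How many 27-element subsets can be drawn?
C(36,27) = 36!/(27!×9!) = 94143280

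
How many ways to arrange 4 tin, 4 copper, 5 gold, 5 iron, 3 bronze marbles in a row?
21! / (4! × 4! × 5! × 5! × 3!) = 1026615189600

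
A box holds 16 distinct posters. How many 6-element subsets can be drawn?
C(16,6) = 16!/(6!×10!) = 8008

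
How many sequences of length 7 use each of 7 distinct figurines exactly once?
7! = 5040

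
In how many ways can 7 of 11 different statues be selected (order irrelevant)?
C(11,7) = 11!/(7!×4!) = 330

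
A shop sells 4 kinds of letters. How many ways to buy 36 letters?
C(36+4-1, 4-1) = C(39, 3) = 9139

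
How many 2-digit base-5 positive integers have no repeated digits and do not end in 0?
Last digit: 4 nonzero choices. First digit: 3 (nonzero, ≠last). Middle 0: P(3,0) = 1. Total = 12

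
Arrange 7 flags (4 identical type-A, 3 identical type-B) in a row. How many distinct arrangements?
7! / (4! × 3!) = 35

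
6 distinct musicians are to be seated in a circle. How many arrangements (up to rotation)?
Circular: fix one position, arrange the rest. (6-1)! = 120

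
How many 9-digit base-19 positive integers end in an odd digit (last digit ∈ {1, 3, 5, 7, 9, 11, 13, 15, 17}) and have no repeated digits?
Last∈{1,3,5,7,9,11,13,15,17}. Last=0: 0. Last nonzero: 9×17×P(17,7) = 14996741760. Total = 14996741760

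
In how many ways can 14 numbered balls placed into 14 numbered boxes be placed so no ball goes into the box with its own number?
!14 = Σ_{j=0}^{14} (-1)^j·14!/j! = 87178291200 - 87178291200 + 43589145600 - 14529715200 + 3632428800 - 726485760 + 121080960 - 17297280 + 2162160 - 240240 + 24024 - 2184 + 182 - 14 + 1 = 32071101049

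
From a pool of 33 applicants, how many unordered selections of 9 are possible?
C(33,9) = 33!/(9!×24!) = 38567100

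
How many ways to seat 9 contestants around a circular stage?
Circular: fix one position, arrange the rest. (9-1)! = 40320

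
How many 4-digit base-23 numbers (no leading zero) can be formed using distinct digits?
First digit: 22 choices (nonzero). Then descending: 22 × 22 × 21 × 20 = 203280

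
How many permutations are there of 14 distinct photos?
14! = 87178291200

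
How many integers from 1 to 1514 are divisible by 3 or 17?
⌊1514/3⌋ + ⌊1514/17⌋ - ⌊1514/51⌋ = 504 + 89 - 29 = 564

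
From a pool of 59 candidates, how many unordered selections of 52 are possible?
C(59,52) = 59!/(52!×7!) = 341149446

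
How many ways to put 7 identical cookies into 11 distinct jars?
C(7+11-1, 11-1) = C(17, 10) = 19448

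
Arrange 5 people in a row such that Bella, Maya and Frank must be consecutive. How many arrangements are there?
Treat the 3 as one block: (5-3+1)! × 3! = 6 × 6 = 36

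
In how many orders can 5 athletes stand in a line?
5! = 120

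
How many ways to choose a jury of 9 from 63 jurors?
C(63,9) = 63!/(9!×54!) = 23667689815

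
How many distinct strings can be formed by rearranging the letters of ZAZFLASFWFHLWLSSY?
17! / (3! × 3! × 1! × 2! × 2! × 3! × 2! × 1!) = 205837632000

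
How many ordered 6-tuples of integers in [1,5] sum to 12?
Coefficient of x^12 in (x + x² + ... + x^5)^6. By inclusion-exclusion on dice exceeding 5: Σ_j (-1)^j C(6,j)·C(12-1-5j, 5) = C(6,0)·C(11,5) - C(6,1)·C(6,5) = 1·462 - 6·6 = 426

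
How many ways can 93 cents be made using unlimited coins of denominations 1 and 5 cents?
Coefficient of x^93 in 1/(1-x^1) · 1/(1-x^5). Use j coins of 5 for j = 0..⌊93/5⌋ = 18, the rest in 1s: 18 + 1 = 19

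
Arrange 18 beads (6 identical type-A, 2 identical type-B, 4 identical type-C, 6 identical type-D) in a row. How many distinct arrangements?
18! / (6! × 2! × 4! × 6!) = 257297040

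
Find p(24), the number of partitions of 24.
Pentagonal recurrence p(n) = p(n-1) + p(n-2) - p(n-5) - p(n-7) + p(n-12) + p(n-15) - ... gives p(0..23) = 1, 1, 2, 3, 5, 7, 11, 15, 22, 30, 42, 56, 77, 101, 135, 176, 231, 297, 385, 490, 627, 792, 1002, 1255. p(24) = p(23) + p(22) - p(19) - p(17) + p(12) + p(9) - p(2) = 1255 + 1002 - 490 - 297 + 77 + 30 - 2 = 1575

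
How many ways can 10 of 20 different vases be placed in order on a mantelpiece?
P(20,10) = 20!/(20-10)! = 670442572800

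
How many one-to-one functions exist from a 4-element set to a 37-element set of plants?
P(37,4) = 37!/(37-4)! = 1585080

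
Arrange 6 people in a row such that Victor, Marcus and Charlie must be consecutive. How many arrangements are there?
Treat the 3 as one block: (6-3+1)! × 3! = 24 × 6 = 144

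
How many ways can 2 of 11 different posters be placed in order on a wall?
P(11,2) = 11!/(11-2)! = 110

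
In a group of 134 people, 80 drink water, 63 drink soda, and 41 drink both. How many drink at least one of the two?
|A∪B| = |A| + |B| - |A∩B| = 80 + 63 - 41 = 102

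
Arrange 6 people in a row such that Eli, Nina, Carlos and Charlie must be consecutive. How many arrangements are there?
Treat the 4 as one block: (6-4+1)! × 4! = 6 × 24 = 144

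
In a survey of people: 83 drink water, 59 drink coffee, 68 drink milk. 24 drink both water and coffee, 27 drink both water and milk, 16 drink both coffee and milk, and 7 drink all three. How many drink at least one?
|A∪B∪C| = 83+59+68-24-27-16+7 = 150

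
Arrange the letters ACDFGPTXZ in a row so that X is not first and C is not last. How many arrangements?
By inclusion-exclusion: 9! - 2×(9-1)! + (9-2)! = 362880 - 80640 + 5040 = 287280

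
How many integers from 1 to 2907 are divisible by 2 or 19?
⌊2907/2⌋ + ⌊2907/19⌋ - ⌊2907/38⌋ = 1453 + 153 - 76 = 1530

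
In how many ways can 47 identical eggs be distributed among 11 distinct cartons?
C(47+11-1, 11-1) = C(57, 10) = 43183019880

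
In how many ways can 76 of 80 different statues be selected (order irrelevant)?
C(80,76) = 80!/(76!×4!) = 1581580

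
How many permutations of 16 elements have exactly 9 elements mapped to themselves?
Choose the 9 fixed points C(16,9) = 11440, derange the rest: !7 = Σ_{j=0}^{7} (-1)^j·7!/j! = 5040 - 5040 + 2520 - 840 + 210 - 42 + 7 - 1 = 1854. Product = 11440 × 1854 = 21209760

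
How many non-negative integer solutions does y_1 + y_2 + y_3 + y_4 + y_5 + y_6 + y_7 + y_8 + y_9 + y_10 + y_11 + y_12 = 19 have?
C(19+12-1, 12-1) = C(30, 11) = 54627300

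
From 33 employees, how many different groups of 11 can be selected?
C(33,11) = 33!/(11!×22!) = 193536720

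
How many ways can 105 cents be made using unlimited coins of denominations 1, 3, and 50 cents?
Coefficient of x^105 in 1/(1-x^1) · 1/(1-x^3) · 1/(1-x^50). Case on j = number of 50-cent coins (j = 0..2); remainder r = 105 - 50j is made from {1,3} in ⌊r/3⌋+1 ways. r = 105, 55, 5 → 36 + 19 + 2 = 57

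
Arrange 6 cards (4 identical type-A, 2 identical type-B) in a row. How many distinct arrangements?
6! / (4! × 2!) = 15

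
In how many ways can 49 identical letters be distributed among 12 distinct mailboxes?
C(49+12-1, 12-1) = C(60, 11) = 342700125300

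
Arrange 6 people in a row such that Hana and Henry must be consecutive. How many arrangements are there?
Treat the 2 as one block: (6-2+1)! × 2! = 120 × 2 = 240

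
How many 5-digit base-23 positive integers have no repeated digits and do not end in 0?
Last digit: 22 nonzero choices. First digit: 21 (nonzero, ≠last). Middle 3: P(21,3) = 7980. Total = 3686760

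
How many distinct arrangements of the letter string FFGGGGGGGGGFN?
13! / (9! × 1! × 3!) = 2860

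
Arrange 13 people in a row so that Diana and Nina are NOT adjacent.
Total - adjacent = 13! - (13-1)!×2 = 6227020800 - 958003200 = 5269017600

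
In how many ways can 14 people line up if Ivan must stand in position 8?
Fix one position: (14-1)! = 6227020800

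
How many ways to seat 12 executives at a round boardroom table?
Circular: fix one position, arrange the rest. (12-1)! = 39916800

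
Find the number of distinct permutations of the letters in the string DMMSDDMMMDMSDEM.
15! / (7! × 5! × 1! × 2!) = 1081080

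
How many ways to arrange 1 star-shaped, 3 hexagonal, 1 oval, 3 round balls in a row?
8! / (1! × 3! × 1! × 3!) = 1120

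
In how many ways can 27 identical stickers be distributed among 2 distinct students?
C(27+2-1, 2-1) = C(28, 1) = 28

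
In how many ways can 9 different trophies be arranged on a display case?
9! = 362880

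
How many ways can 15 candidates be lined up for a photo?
15! = 1307674368000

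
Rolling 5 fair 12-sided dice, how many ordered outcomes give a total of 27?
Coefficient of x^27 in (x + x² + ... + x^12)^5. By inclusion-exclusion on dice exceeding 12: Σ_j (-1)^j C(5,j)·C(27-1-12j, 4) = C(5,0)·C(26,4) - C(5,1)·C(14,4) = 1·14950 - 5·1001 = 9945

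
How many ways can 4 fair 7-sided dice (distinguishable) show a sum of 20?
Coefficient of x^20 in (x + x² + ... + x^7)^4. By inclusion-exclusion on dice exceeding 7: Σ_j (-1)^j C(4,j)·C(20-1-7j, 3) = C(4,0)·C(19,3) - C(4,1)·C(12,3) + C(4,2)·C(5,3) = 1·969 - 4·220 + 6·10 = 149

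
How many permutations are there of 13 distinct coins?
13! = 6227020800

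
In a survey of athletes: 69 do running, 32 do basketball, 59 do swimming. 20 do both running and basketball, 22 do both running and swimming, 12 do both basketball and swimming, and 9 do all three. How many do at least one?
|A∪B∪C| = 69+32+59-20-22-12+9 = 115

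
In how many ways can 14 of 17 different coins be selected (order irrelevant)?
C(17,14) = 17!/(14!×3!) = 680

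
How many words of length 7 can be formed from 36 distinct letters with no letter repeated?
P(36,7) = 36!/(36-7)! = 42072307200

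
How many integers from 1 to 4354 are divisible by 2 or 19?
⌊4354/2⌋ + ⌊4354/19⌋ - ⌊4354/38⌋ = 2177 + 229 - 114 = 2292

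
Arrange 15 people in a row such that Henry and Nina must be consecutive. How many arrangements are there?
Treat the 2 as one block: (15-2+1)! × 2! = 87178291200 × 2 = 174356582400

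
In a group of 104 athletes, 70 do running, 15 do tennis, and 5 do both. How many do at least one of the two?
|A∪B| = |A| + |B| - |A∩B| = 70 + 15 - 5 = 80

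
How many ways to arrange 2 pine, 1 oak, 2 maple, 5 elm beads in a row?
10! / (2! × 1! × 2! × 5!) = 7560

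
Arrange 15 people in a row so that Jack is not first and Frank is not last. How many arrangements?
By inclusion-exclusion: 15! - 2×(15-1)! + (15-2)! = 1307674368000 - 174356582400 + 6227020800 = 1139544806400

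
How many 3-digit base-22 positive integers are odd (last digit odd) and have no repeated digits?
Last∈{1,3,5,7,9,11,13,15,17,19,21}. Last=0: 0. Last nonzero: 11×20×P(20,1) = 4400. Total = 4400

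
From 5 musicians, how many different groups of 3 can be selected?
C(5,3) = 5!/(3!×2!) = 10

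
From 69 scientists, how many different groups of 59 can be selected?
C(69,59) = 69!/(59!×10!) = 340032449328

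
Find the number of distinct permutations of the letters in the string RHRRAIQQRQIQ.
12! / (4! × 2! × 1! × 1! × 4!) = 415800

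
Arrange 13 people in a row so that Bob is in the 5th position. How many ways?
Fix one position: (13-1)! = 479001600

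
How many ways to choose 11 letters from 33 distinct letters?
C(33,11) = 33!/(11!×22!) = 193536720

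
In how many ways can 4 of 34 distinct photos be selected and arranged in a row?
P(34,4) = 34!/(34-4)! = 1113024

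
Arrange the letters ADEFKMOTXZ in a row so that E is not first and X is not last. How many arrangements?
By inclusion-exclusion: 10! - 2×(10-1)! + (10-2)! = 3628800 - 725760 + 40320 = 2943360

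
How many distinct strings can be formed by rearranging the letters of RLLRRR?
6! / (4! × 2!) = 15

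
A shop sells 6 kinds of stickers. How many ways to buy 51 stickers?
C(51+6-1, 6-1) = C(56, 5) = 3819816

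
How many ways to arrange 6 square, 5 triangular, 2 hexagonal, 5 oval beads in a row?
18! / (6! × 5! × 2! × 5!) = 308756448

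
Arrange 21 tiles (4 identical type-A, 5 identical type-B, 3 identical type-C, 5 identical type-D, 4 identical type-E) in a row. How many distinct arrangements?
21! / (4! × 5! × 3! × 5! × 4!) = 1026615189600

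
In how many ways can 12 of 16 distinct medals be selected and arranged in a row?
P(16,12) = 16!/(16-12)! = 871782912000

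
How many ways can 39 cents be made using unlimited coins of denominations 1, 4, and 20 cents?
Coefficient of x^39 in 1/(1-x^1) · 1/(1-x^4) · 1/(1-x^20). Case on j = number of 20-cent coins (j = 0..1); remainder r = 39 - 20j is made from {1,4} in ⌊r/4⌋+1 ways. r = 39, 19 → 10 + 5 = 15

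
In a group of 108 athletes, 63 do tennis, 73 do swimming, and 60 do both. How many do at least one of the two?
|A∪B| = |A| + |B| - |A∩B| = 63 + 73 - 60 = 76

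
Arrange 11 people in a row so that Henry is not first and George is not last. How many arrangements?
By inclusion-exclusion: 11! - 2×(11-1)! + (11-2)! = 39916800 - 7257600 + 362880 = 33022080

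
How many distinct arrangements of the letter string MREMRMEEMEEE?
12! / (6! × 4! × 2!) = 13860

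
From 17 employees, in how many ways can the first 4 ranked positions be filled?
P(17,4) = 17!/(17-4)! = 57120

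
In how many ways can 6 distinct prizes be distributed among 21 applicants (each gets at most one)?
P(21,6) = 21!/(21-6)! = 39070080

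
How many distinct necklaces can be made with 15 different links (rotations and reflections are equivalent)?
(15-1)!/2 = 87178291200/2 = 43589145600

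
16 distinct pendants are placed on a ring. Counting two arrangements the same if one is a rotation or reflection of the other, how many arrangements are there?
(16-1)!/2 = 1307674368000/2 = 653837184000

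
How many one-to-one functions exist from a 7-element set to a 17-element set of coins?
P(17,7) = 17!/(17-7)! = 98017920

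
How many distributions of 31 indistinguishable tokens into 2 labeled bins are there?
C(31+2-1, 2-1) = C(32, 1) = 32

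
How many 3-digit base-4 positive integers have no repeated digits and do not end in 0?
Last digit: 3 nonzero choices. First digit: 2 (nonzero, ≠last). Middle 1: P(2,1) = 2. Total = 12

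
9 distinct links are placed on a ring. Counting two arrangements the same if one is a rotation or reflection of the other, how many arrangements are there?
(9-1)!/2 = 40320/2 = 20160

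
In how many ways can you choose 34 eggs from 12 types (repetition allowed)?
C(34+12-1, 12-1) = C(45, 11) = 10150595910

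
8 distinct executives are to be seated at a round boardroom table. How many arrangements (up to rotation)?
Circular: fix one position, arrange the rest. (8-1)! = 5040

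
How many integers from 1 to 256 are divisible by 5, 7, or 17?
⌊256/5⌋+⌊256/7⌋+⌊256/17⌋ - ⌊256/35⌋-⌊256/85⌋-⌊256/119⌋ + ⌊256/595⌋ = 51+36+15 - 7-3-2 + 0 = 90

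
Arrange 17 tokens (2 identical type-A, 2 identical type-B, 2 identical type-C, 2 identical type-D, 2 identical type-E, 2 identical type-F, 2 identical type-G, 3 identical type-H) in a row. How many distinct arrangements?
17! / (2! × 2! × 2! × 2! × 2! × 2! × 2! × 3!) = 463134672000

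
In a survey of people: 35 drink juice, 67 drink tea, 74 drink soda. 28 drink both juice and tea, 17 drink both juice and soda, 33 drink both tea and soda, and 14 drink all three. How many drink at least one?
|A∪B∪C| = 35+67+74-28-17-33+14 = 112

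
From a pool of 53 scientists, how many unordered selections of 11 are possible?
C(53,11) = 53!/(11!×42!) = 76223753060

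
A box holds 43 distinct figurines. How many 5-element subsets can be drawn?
C(43,5) = 43!/(5!×38!) = 962598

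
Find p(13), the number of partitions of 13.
Pentagonal recurrence p(n) = p(n-1) + p(n-2) - p(n-5) - p(n-7) + p(n-12) + p(n-15) - ... gives p(0..12) = 1, 1, 2, 3, 5, 7, 11, 15, 22, 30, 42, 56, 77. p(13) = p(12) + p(11) - p(8) - p(6) + p(1) = 77 + 56 - 22 - 11 + 1 = 101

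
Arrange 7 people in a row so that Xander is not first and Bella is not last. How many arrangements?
By inclusion-exclusion: 7! - 2×(7-1)! + (7-2)! = 5040 - 1440 + 120 = 3720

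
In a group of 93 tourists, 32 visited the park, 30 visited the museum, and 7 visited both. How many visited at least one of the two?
|A∪B| = |A| + |B| - |A∩B| = 32 + 30 - 7 = 55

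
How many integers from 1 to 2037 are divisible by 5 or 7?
⌊2037/5⌋ + ⌊2037/7⌋ - ⌊2037/35⌋ = 407 + 291 - 58 = 640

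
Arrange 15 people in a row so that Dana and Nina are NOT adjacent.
Total - adjacent = 15! - (15-1)!×2 = 1307674368000 - 174356582400 = 1133317785600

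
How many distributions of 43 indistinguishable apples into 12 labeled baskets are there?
C(43+12-1, 12-1) = C(54, 11) = 95722852680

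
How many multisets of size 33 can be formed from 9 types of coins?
C(33+9-1, 9-1) = C(41, 8) = 95548245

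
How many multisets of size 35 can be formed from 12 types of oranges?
C(35+12-1, 12-1) = C(46, 11) = 13340783196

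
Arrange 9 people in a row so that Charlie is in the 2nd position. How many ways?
Fix one position: (9-1)! = 40320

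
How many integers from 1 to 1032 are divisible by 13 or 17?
⌊1032/13⌋ + ⌊1032/17⌋ - ⌊1032/221⌋ = 79 + 60 - 4 = 135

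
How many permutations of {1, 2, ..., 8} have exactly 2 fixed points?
Choose the 2 fixed points C(8,2) = 28, derange the rest: !6 = Σ_{j=0}^{6} (-1)^j·6!/j! = 720 - 720 + 360 - 120 + 30 - 6 + 1 = 265. Product = 28 × 265 = 7420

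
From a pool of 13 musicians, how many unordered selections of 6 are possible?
C(13,6) = 13!/(6!×7!) = 1716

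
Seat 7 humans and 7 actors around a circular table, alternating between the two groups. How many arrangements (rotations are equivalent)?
Fix one of the humans: (7-1)! ways for the remaining humans, × 7! ways for the actors = 720 × 5040 = 3628800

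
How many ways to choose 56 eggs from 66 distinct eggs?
C(66,56) = 66!/(56!×10!) = 210980549208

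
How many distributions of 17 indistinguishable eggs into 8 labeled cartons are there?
C(17+8-1, 8-1) = C(24, 7) = 346104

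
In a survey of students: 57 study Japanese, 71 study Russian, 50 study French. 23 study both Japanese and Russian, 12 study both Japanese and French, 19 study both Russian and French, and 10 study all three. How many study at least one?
|A∪B∪C| = 57+71+50-23-12-19+10 = 134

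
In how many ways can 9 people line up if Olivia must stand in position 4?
Fix one position: (9-1)! = 40320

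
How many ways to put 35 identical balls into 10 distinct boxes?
C(35+10-1, 10-1) = C(44, 9) = 708930508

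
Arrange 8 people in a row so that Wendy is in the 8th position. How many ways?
Fix one position: (8-1)! = 5040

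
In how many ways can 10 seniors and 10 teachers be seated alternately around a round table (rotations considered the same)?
Fix one of the seniors: (10-1)! ways for the remaining seniors, × 10! ways for the teachers = 362880 × 3628800 = 1316818944000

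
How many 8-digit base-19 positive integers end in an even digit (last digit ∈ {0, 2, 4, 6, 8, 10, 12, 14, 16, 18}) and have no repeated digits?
Last∈{0,2,4,6,8,10,12,14,16,18}. Last=0: 160392960. Last nonzero: 9×17×P(17,6) = 1363340160. Total = 1523733120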